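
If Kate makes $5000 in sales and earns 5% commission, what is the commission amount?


Convert rate to decimal:
5% = 0.05
Multiply by sales:
$5000 x 0.05 = $250

$250


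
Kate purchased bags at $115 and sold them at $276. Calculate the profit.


Selling price = $276
Cost price = $115
Profit = selling price - cost price:
Profit = $276 - $115 = $161

$161


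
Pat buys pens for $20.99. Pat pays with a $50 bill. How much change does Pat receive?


Start with the amount paid:
$50
Subtract the price:
$50 - $20.99 = $29.01

$29.01


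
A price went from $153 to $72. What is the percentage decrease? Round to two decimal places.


Find the absolute change:
|72 - 153| = 81
Divide by original and multiply by 100:
81 / 153 x 100 = 52.9411...% ≈ 52.94%

52.94%


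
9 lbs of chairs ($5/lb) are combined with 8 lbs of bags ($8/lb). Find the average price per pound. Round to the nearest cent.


Cost of chairs:
9 x $5 = $45
Cost of bags:
8 x $8 = $64
Total cost: $45 + $64 = $109
Total weight: 17 lbs
Average: $109 / 17 = $6.4117... ≈ $6.41/lb

$6.41/lb


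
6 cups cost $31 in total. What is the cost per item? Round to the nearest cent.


Total cost: $31
Number of items: 6
Unit price: $31 / 6 = $5.1666... ≈ $5.17

$5.17


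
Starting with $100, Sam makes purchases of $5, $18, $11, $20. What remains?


Add up expenses:
$5 + $18 + $11 + $20 = $54
Subtract from budget:
$100 - $54 = $46

$46


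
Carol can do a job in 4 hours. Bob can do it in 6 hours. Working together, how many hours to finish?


Carol's rate: 1/4 of the job per hour
Bob's rate: 1/6 of the job per hour
Combined rate: 1/4 + 1/6 = 5/12 per hour
Time = 1 / (5/12) = 12/5 = 2.4 hours

2.4 hours


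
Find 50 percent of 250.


Convert percentage to decimal:
50% = 0.5
Multiply:
250 x 0.5 = 125

125


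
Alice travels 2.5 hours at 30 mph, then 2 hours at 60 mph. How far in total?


Leg 1 distance:
30 x 2.5 = 75 miles
Leg 2 distance:
60 x 2 = 120 miles
Total distance:
75 + 120 = 195 miles

195 miles


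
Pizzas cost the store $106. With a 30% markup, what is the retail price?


Calculate the markup amount:
30% of $106 = $31.80
Add to cost:
$106 + $31.80 = $137.80

$137.80


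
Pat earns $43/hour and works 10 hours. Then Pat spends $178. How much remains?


Calculate earnings:
10 x $43 = $430
Subtract spending:
$430 - $178 = $252

$252


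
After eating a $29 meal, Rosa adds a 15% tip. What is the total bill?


Calculate the tip:
15% of $29 = $4.35
Add tip to meal cost:
$29 + $4.35 = $33.35

$33.35


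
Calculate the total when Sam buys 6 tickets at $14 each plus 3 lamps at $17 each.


Cost of tickets:
6 x $14 = $84
Cost of lamps:
3 x $17 = $51
Add both:
$84 + $51 = $135

$135


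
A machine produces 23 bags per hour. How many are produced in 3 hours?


Production rate: 23 bags per hour
Time: 3 hours
Total: 23 x 3 = 69 bags

69 bags


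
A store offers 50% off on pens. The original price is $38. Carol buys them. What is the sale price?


Calculate the discount amount:
50% of $38 = $19
Subtract from original:
$38 - $19 = $19

$19


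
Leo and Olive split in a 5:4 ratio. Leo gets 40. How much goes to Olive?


Find the multiplier:
40 / 5 = 8
Apply to Olive's share:
4 x 8 = 32

32


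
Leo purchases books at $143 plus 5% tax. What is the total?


Calculate the tax:
5% of $143 = $7.15
Add tax to price:
$143 + $7.15 = $150.15

$150.15


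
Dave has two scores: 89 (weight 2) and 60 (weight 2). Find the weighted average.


Weighted sum:
2 x 89 + 2 x 60 = 298
Total weight:
2 + 2 = 4
Weighted average:
298 / 4 = 74.5

74.5


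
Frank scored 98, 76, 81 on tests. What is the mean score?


Add the scores:
98 + 76 + 81 = 255
Divide by the number of tests:
255 / 3 = 85

85


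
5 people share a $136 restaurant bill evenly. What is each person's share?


Total bill: $136
Number of people: 5
Each pays: $136 / 5 = $27.20

$27.20


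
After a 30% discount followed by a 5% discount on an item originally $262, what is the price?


First discount:
30% of $262 = $78.60
Price after first discount:
$262 - $78.60 = $183.40
Second discount:
5% of $183.40 = $9.17
Final price:
$183.40 - $9.17 = $174.23

$174.23


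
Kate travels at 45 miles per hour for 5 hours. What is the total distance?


Use the formula: distance = speed x time
Speed = 45 mph, Time = 5 hours
45 x 5 = 225 miles

225 miles


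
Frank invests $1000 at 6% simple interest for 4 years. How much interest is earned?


Use the formula I = P x R x T / 100
P x R x T = 1000 x 6 x 4 = 24000
I = 24000 / 100 = $240

$240


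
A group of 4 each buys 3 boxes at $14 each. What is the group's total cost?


Cost per person:
3 x $14 = $42
Group total:
4 x $42 = $168

$168


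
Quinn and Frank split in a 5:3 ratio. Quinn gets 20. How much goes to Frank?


Find the multiplier:
20 / 5 = 4
Apply to Frank's share:
3 x 4 = 12

12


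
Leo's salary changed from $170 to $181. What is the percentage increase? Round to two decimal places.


Find the absolute change:
|181 - 170| = 11
Divide by original and multiply by 100:
11 / 170 x 100 = 6.4705...% ≈ 6.47%

6.47%


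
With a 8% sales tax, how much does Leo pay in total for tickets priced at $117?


Calculate the tax:
8% of $117 = $9.36
Add tax to price:
$117 + $9.36 = $126.36

$126.36


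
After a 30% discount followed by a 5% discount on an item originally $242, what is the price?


First discount:
30% of $242 = $72.60
Price after first discount:
$242 - $72.60 = $169.40
Second discount:
5% of $169.40 = $8.47
Final price:
$169.40 - $8.47 = $160.93

$160.93


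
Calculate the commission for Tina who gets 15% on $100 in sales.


Convert rate to decimal:
15% = 0.15
Multiply by sales:
$100 x 0.15 = $15

$15


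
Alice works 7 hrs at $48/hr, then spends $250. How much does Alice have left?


Calculate earnings:
7 x $48 = $336
Subtract spending:
$336 - $250 = $86

$86


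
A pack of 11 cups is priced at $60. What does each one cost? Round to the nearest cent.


Total cost: $60
Number of items: 11
Unit price: $60 / 11 = $5.4545... ≈ $5.45

$5.45


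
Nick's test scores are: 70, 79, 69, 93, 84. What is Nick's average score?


Add the scores:
70 + 79 + 69 + 93 + 84 = 395
Divide by the number of tests:
395 / 5 = 79

79


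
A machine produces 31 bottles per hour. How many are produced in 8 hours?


Production rate: 31 bottles per hour
Time: 8 hours
Total: 31 x 8 = 248 bottles

248 bottles


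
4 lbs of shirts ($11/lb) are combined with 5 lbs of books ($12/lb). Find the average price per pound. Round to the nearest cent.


Cost of shirts:
4 x $11 = $44
Cost of books:
5 x $12 = $60
Total cost: $44 + $60 = $104
Total weight: 9 lbs
Average: $104 / 9 = $11.5555... ≈ $11.56/lb

$11.56/lb


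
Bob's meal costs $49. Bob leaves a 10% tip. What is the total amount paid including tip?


Calculate the tip:
10% of $49 = $4.90
Add tip to meal cost:
$49 + $4.90 = $53.90

$53.90


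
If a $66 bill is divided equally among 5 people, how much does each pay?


Total bill: $66
Number of people: 5
Each pays: $66 / 5 = $13.20

$13.20


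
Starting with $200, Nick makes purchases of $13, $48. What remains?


Add up expenses:
$13 + $48 = $61
Subtract from budget:
$200 - $61 = $139

$139


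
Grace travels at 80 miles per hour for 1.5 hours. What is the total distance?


Use the formula: distance = speed x time
Speed = 80 mph, Time = 1.5 hours
80 x 1.5 = 120 miles

120 miles


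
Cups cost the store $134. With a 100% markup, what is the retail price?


Calculate the markup amount:
100% of $134 = $134
Add to cost:
$134 + $134 = $268

$268


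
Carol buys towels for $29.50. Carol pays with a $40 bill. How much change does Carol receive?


Start with the amount paid:
$40
Subtract the price:
$40 - $29.50 = $10.50

$10.50


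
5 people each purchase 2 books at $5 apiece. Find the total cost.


Cost per person:
2 x $5 = $10
Group total:
5 x $10 = $50

$50


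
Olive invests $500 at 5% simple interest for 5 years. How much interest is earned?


Use the formula I = P x R x T / 100
P x R x T = 500 x 5 x 5 = 12500
I = 12500 / 100 = $125

$125


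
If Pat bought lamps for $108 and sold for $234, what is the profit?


Selling price = $234
Cost price = $108
Profit = selling price - cost price:
Profit = $234 - $108 = $126

$126


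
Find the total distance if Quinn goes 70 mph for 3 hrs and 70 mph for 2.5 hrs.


Leg 1 distance:
70 x 3 = 210 miles
Leg 2 distance:
70 x 2.5 = 175 miles
Total distance:
210 + 175 = 385 miles

385 miles


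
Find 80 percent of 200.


Convert percentage to decimal:
80% = 0.8
Multiply:
200 x 0.8 = 160

160


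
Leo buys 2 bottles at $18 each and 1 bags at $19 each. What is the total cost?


Cost of bottles:
2 x $18 = $36
Cost of bags:
1 x $19 = $19
Add both:
$36 + $19 = $55

$55


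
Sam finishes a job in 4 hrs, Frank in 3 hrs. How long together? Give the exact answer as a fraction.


Sam's rate: 1/4 of the job per hour
Frank's rate: 1/3 of the job per hour
Combined rate: 1/4 + 1/3 = 7/12 per hour
Time = 1 / (7/12) = 12/7 hours (≈ 1.71 hours)

12/7 hours


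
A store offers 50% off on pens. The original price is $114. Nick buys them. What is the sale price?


Calculate the discount amount:
50% of $114 = $57
Subtract from original:
$114 - $57 = $57

$57


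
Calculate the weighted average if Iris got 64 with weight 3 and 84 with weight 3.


Weighted sum:
3 x 64 + 3 x 84 = 444
Total weight:
3 + 3 = 6
Weighted average:
444 / 6 = 74

74


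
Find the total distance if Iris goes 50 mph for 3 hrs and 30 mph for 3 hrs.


Leg 1 distance:
50 x 3 = 150 miles
Leg 2 distance:
30 x 3 = 90 miles
Total distance:
150 + 90 = 240 miles

240 miles


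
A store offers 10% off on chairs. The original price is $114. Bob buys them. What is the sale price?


Calculate the discount amount:
10% of $114 = $11.40
Subtract from original:
$114 - $11.40 = $102.60

$102.60


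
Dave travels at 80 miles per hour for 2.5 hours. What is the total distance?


Use the formula: distance = speed x time
Speed = 80 mph, Time = 2.5 hours
80 x 2.5 = 200 miles

200 miles


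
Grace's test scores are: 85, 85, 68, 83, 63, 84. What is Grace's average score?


Add the scores:
85 + 85 + 68 + 83 + 63 + 84 = 468
Divide by the number of tests:
468 / 6 = 78

78


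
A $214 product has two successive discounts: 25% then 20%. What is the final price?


First discount:
25% of $214 = $53.50
Price after first discount:
$214 - $53.50 = $160.50
Second discount:
20% of $160.50 = $32.10
Final price:
$160.50 - $32.10 = $128.40

$128.40


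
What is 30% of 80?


Convert percentage to decimal:
30% = 0.3
Multiply:
80 x 0.3 = 24

24


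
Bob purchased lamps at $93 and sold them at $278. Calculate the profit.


Selling price = $278
Cost price = $93
Profit = selling price - cost price:
Profit = $278 - $93 = $185

$185


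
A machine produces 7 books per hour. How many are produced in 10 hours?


Production rate: 7 books per hour
Time: 10 hours
Total: 7 x 10 = 70 books

70 books


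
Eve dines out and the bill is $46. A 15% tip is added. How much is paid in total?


Calculate the tip:
15% of $46 = $6.90
Add tip to meal cost:
$46 + $6.90 = $52.90

$52.90


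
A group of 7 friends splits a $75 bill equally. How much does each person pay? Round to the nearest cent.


Total bill: $75
Number of people: 7
Each pays: $75 / 7 = $10.7142... ≈ $10.71

$10.71


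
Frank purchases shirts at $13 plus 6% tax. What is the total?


Calculate the tax:
6% of $13 = $0.78
Add tax to price:
$13 + $0.78 = $13.78

$13.78


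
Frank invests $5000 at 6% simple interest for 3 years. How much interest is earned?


Use the formula I = P x R x T / 100
P x R x T = 5000 x 6 x 3 = 90000
I = 90000 / 100 = $900

$900


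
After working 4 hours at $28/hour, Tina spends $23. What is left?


Calculate earnings:
4 x $28 = $112
Subtract spending:
$112 - $23 = $89

$89


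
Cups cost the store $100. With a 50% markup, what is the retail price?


Calculate the markup amount:
50% of $100 = $50
Add to cost:
$100 + $50 = $150

$150


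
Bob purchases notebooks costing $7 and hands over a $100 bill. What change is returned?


Start with the amount paid:
$100
Subtract the price:
$100 - $7 = $93

$93


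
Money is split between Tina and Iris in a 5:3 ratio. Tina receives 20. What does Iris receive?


Find the multiplier:
20 / 5 = 4
Apply to Iris's share:
3 x 4 = 12

12


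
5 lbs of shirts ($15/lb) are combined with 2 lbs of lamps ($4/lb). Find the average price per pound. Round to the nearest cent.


Cost of shirts:
5 x $15 = $75
Cost of lamps:
2 x $4 = $8
Total cost: $75 + $8 = $83
Total weight: 7 lbs
Average: $83 / 7 = $11.8571... ≈ $11.86/lb

$11.86/lb


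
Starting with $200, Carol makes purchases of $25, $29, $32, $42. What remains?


Add up expenses:
$25 + $29 + $32 + $42 = $128
Subtract from budget:
$200 - $128 = $72

$72


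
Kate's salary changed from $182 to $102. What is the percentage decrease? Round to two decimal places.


Find the absolute change:
|102 - 182| = 80
Divide by original and multiply by 100:
80 / 182 x 100 = 43.9560...% ≈ 43.96%

43.96%


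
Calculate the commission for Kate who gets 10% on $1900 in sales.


Convert rate to decimal:
10% = 0.1
Multiply by sales:
$1900 x 0.1 = $190

$190


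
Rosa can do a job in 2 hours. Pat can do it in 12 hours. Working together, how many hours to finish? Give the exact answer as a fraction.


Rosa's rate: 1/2 of the job per hour
Pat's rate: 1/12 of the job per hour
Combined rate: 1/2 + 1/12 = 7/12 per hour
Time = 1 / (7/12) = 12/7 hours (≈ 1.71 hours)

12/7 hours


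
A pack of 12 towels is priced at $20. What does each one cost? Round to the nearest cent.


Total cost: $20
Number of items: 12
Unit price: $20 / 12 = $1.6666... ≈ $1.67

$1.67


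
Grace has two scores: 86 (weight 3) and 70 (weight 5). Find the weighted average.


Weighted sum:
3 x 86 + 5 x 70 = 608
Total weight:
3 + 5 = 8
Weighted average:
608 / 8 = 76

76


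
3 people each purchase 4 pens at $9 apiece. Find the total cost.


Cost per person:
4 x $9 = $36
Group total:
3 x $36 = $108

$108


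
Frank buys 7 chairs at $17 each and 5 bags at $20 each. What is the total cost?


Cost of chairs:
7 x $17 = $119
Cost of bags:
5 x $20 = $100
Add both:
$119 + $100 = $219

$219


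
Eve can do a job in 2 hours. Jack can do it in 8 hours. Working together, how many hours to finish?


Eve's rate: 1/2 of the job per hour
Jack's rate: 1/8 of the job per hour
Combined rate: 1/2 + 1/8 = 5/8 per hour
Time = 1 / (5/8) = 8/5 = 1.6 hours

1.6 hours


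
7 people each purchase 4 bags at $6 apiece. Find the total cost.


Cost per person:
4 x $6 = $24
Group total:
7 x $24 = $168

$168


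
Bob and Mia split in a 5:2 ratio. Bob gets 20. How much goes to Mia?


Find the multiplier:
20 / 5 = 4
Apply to Mia's share:
2 x 4 = 8

8


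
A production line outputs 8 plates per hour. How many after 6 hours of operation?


Production rate: 8 plates per hour
Time: 6 hours
Total: 8 x 6 = 48 plates

48 plates


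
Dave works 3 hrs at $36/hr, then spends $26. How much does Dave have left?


Calculate earnings:
3 x $36 = $108
Subtract spending:
$108 - $26 = $82

$82


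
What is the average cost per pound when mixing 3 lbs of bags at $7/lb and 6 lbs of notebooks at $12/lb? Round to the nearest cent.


Cost of bags:
3 x $7 = $21
Cost of notebooks:
6 x $12 = $72
Total cost: $21 + $72 = $93
Total weight: 9 lbs
Average: $93 / 9 = $10.3333... ≈ $10.33/lb

$10.33/lb


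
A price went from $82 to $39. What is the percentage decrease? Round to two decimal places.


Find the absolute change:
|39 - 82| = 43
Divide by original and multiply by 100:
43 / 82 x 100 = 52.4390...% ≈ 52.44%

52.44%


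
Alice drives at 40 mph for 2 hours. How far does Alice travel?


Use the formula: distance = speed x time
Speed = 40 mph, Time = 2 hours
40 x 2 = 80 miles

80 miles


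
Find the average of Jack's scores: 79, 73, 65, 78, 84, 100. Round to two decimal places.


Add the scores:
79 + 73 + 65 + 78 + 84 + 100 = 479
Divide by the number of tests:
479 / 6 = 79.8333... ≈ 79.83

79.83


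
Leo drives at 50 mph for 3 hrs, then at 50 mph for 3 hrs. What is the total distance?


Leg 1 distance:
50 x 3 = 150 miles
Leg 2 distance:
50 x 3 = 150 miles
Total distance:
150 + 150 = 300 miles

300 miles


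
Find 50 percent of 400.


Convert percentage to decimal:
50% = 0.5
Multiply:
400 x 0.5 = 200

200


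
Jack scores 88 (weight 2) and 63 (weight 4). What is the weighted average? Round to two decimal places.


Weighted sum:
2 x 88 + 4 x 63 = 428
Total weight:
2 + 4 = 6
Weighted average:
428 / 6 = 71.3333... ≈ 71.33

71.33


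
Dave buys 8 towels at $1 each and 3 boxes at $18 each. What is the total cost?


Cost of towels:
8 x $1 = $8
Cost of boxes:
3 x $18 = $54
Add both:
$8 + $54 = $62

$62


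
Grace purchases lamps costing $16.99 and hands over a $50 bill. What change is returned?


Start with the amount paid:
$50
Subtract the price:
$50 - $16.99 = $33.01

$33.01


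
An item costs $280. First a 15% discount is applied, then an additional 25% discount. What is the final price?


First discount:
15% of $280 = $42
Price after first discount:
$280 - $42 = $238
Second discount:
25% of $238 = $59.50
Final price:
$238 - $59.50 = $178.50

$178.50


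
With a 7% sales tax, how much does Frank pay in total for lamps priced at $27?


Calculate the tax:
7% of $27 = $1.89
Add tax to price:
$27 + $1.89 = $28.89

$28.89


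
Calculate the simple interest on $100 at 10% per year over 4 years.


Use the formula I = P x R x T / 100
P x R x T = 100 x 10 x 4 = 4000
I = 4000 / 100 = $40

$40


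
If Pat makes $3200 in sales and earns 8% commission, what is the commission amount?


Convert rate to decimal:
8% = 0.08
Multiply by sales:
$3200 x 0.08 = $256

$256


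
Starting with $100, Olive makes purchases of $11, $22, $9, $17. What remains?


Add up expenses:
$11 + $22 + $9 + $17 = $59
Subtract from budget:
$100 - $59 = $41

$41


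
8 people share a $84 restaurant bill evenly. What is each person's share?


Total bill: $84
Number of people: 8
Each pays: $84 / 8 = $10.50

$10.50


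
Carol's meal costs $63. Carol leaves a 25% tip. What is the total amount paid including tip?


Calculate the tip:
25% of $63 = $15.75
Add tip to meal cost:
$63 + $15.75 = $78.75

$78.75


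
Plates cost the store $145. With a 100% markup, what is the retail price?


Calculate the markup amount:
100% of $145 = $145
Add to cost:
$145 + $145 = $290

$290


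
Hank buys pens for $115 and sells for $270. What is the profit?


Selling price = $270
Cost price = $115
Profit = selling price - cost price:
Profit = $270 - $115 = $155

$155


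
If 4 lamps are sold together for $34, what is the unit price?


Total cost: $34
Number of items: 4
Unit price: $34 / 4 = $8.50

$8.50


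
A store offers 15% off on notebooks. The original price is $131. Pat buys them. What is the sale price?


Calculate the discount amount:
15% of $131 = $19.65
Subtract from original:
$131 - $19.65 = $111.35

$111.35


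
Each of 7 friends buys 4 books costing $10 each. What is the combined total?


Cost per person:
4 x $10 = $40
Group total:
7 x $40 = $280

$280


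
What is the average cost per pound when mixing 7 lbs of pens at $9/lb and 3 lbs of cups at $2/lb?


Cost of pens:
7 x $9 = $63
Cost of cups:
3 x $2 = $6
Total cost: $63 + $6 = $69
Total weight: 10 lbs
Average: $69 / 10 = $6.90/lb

$6.90/lb


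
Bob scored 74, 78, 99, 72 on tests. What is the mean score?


Add the scores:
74 + 78 + 99 + 72 = 323
Divide by the number of tests:
323 / 4 = 80.75

80.75


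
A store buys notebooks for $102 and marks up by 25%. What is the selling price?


Calculate the markup amount:
25% of $102 = $25.50
Add to cost:
$102 + $25.50 = $127.50

$127.50


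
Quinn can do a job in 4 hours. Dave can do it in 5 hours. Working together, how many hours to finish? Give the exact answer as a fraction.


Quinn's rate: 1/4 of the job per hour
Dave's rate: 1/5 of the job per hour
Combined rate: 1/4 + 1/5 = 9/20 per hour
Time = 1 / (9/20) = 20/9 hours (≈ 2.22 hours)

20/9 hours


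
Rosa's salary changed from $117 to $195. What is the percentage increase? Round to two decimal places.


Find the absolute change:
|195 - 117| = 78
Divide by original and multiply by 100:
78 / 117 x 100 = 66.6666...% ≈ 66.67%

66.67%


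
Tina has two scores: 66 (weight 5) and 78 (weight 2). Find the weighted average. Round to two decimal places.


Weighted sum:
5 x 66 + 2 x 78 = 486
Total weight:
5 + 2 = 7
Weighted average:
486 / 7 = 69.4285... ≈ 69.43

69.43


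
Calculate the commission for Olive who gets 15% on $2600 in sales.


Convert rate to decimal:
15% = 0.15
Multiply by sales:
$2600 x 0.15 = $390

$390


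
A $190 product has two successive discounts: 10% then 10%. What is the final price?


First discount:
10% of $190 = $19
Price after first discount:
$190 - $19 = $171
Second discount:
10% of $171 = $17.10
Final price:
$171 - $17.10 = $153.90

$153.90


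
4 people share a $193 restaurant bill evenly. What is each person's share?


Total bill: $193
Number of people: 4
Each pays: $193 / 4 = $48.25

$48.25


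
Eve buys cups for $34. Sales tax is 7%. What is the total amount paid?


Calculate the tax:
7% of $34 = $2.38
Add tax to price:
$34 + $2.38 = $36.38

$36.38


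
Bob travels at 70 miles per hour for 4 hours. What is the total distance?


Use the formula: distance = speed x time
Speed = 70 mph, Time = 4 hours
70 x 4 = 280 miles

280 miles


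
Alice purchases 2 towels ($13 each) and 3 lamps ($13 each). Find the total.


Cost of towels:
2 x $13 = $26
Cost of lamps:
3 x $13 = $39
Add both:
$26 + $39 = $65

$65


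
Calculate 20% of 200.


Convert percentage to decimal:
20% = 0.2
Multiply:
200 x 0.2 = 40

40


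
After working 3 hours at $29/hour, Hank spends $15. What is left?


Calculate earnings:
3 x $29 = $87
Subtract spending:
$87 - $15 = $72

$72


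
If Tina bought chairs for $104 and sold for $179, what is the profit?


Selling price = $179
Cost price = $104
Profit = selling price - cost price:
Profit = $179 - $104 = $75

$75


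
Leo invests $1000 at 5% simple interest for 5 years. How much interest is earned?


Use the formula I = P x R x T / 100
P x R x T = 1000 x 5 x 5 = 25000
I = 25000 / 100 = $250

$250


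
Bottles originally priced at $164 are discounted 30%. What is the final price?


Calculate the discount amount:
30% of $164 = $49.20
Subtract from original:
$164 - $49.20 = $114.80

$114.80


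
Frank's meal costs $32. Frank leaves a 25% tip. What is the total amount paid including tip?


Calculate the tip:
25% of $32 = $8
Add tip to meal cost:
$32 + $8 = $40

$40


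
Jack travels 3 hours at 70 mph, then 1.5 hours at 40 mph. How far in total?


Leg 1 distance:
70 x 3 = 210 miles
Leg 2 distance:
40 x 1.5 = 60 miles
Total distance:
210 + 60 = 270 miles

270 miles


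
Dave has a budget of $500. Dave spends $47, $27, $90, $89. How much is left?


Add up expenses:
$47 + $27 + $90 + $89 = $253
Subtract from budget:
$500 - $253 = $247

$247


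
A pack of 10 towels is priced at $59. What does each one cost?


Total cost: $59
Number of items: 10
Unit price: $59 / 10 = $5.90

$5.90


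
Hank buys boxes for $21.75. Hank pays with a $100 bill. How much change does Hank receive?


Start with the amount paid:
$100
Subtract the price:
$100 - $21.75 = $78.25

$78.25


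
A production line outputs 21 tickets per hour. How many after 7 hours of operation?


Production rate: 21 tickets per hour
Time: 7 hours
Total: 21 x 7 = 147 tickets

147 tickets


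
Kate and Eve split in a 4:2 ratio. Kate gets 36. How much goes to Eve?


Find the multiplier:
36 / 4 = 9
Apply to Eve's share:
2 x 9 = 18

18


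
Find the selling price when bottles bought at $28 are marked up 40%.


Calculate the markup amount:
40% of $28 = $11.20
Add to cost:
$28 + $11.20 = $39.20

$39.20


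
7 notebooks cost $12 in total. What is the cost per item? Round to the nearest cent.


Total cost: $12
Number of items: 7
Unit price: $12 / 7 = $1.7142... ≈ $1.71

$1.71


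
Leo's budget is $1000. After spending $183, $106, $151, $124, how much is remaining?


Add up expenses:
$183 + $106 + $151 + $124 = $564
Subtract from budget:
$1000 - $564 = $436

$436


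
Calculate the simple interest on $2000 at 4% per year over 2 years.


Use the formula I = P x R x T / 100
P x R x T = 2000 x 4 x 2 = 16000
I = 16000 / 100 = $160

$160


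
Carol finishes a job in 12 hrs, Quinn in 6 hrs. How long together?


Carol's rate: 1/12 of the job per hour
Quinn's rate: 1/6 of the job per hour
Combined rate: 1/12 + 1/6 = 1/4 per hour
Time = 1 / (1/4) = 4 hours

4 hours


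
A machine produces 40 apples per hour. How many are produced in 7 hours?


Production rate: 40 apples per hour
Time: 7 hours
Total: 40 x 7 = 280 apples

280 apples


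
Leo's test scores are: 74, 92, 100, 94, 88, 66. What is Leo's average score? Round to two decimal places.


Add the scores:
74 + 92 + 100 + 94 + 88 + 66 = 514
Divide by the number of tests:
514 / 6 = 85.6666... ≈ 85.67

85.67


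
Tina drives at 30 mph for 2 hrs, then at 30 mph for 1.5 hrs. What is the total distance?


Leg 1 distance:
30 x 2 = 60 miles
Leg 2 distance:
30 x 1.5 = 45 miles
Total distance:
60 + 45 = 105 miles

105 miles


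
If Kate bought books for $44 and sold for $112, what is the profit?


Selling price = $112
Cost price = $44
Profit = selling price - cost price:
Profit = $112 - $44 = $68

$68


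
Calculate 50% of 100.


Convert percentage to decimal:
50% = 0.5
Multiply:
100 x 0.5 = 50

50


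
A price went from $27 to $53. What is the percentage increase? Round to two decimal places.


Find the absolute change:
|53 - 27| = 26
Divide by original and multiply by 100:
26 / 27 x 100 = 96.2962...% ≈ 96.3%

96.3%


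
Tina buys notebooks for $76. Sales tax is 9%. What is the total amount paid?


Calculate the tax:
9% of $76 = $6.84
Add tax to price:
$76 + $6.84 = $82.84

$82.84


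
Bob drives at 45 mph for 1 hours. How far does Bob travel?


Use the formula: distance = speed x time
Speed = 45 mph, Time = 1 hours
45 x 1 = 45 miles

45 miles


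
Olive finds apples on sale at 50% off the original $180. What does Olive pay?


Calculate the discount amount:
50% of $180 = $90
Subtract from original:
$180 - $90 = $90

$90


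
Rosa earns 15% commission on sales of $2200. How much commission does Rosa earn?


Convert rate to decimal:
15% = 0.15
Multiply by sales:
$2200 x 0.15 = $330

$330


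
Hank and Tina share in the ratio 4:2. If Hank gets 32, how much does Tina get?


Find the multiplier:
32 / 4 = 8
Apply to Tina's share:
2 x 8 = 16

16


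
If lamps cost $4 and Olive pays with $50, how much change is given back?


Start with the amount paid:
$50
Subtract the price:
$50 - $4 = $46

$46


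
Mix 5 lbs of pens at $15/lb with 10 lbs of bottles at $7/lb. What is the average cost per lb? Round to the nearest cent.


Cost of pens:
5 x $15 = $75
Cost of bottles:
10 x $7 = $70
Total cost: $75 + $70 = $145
Total weight: 15 lbs
Average: $145 / 15 = $9.6666... ≈ $9.67/lb

$9.67/lb


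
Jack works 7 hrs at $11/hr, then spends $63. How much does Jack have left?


Calculate earnings:
7 x $11 = $77
Subtract spending:
$77 - $63 = $14

$14


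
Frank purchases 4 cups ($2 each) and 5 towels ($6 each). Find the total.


Cost of cups:
4 x $2 = $8
Cost of towels:
5 x $6 = $30
Add both:
$8 + $30 = $38

$38


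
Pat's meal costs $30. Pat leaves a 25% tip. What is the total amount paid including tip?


Calculate the tip:
25% of $30 = $7.50
Add tip to meal cost:
$30 + $7.50 = $37.50

$37.50


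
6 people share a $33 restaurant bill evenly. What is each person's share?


Total bill: $33
Number of people: 6
Each pays: $33 / 6 = $5.50

$5.50


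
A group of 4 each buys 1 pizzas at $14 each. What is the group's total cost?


Cost per person:
1 x $14 = $14
Group total:
4 x $14 = $56

$56


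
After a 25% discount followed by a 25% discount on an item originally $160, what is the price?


First discount:
25% of $160 = $40
Price after first discount:
$160 - $40 = $120
Second discount:
25% of $120 = $30
Final price:
$120 - $30 = $90

$90


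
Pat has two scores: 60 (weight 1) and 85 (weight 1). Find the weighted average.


Weighted sum:
1 x 60 + 1 x 85 = 145
Total weight:
1 + 1 = 2
Weighted average:
145 / 2 = 72.5

72.5


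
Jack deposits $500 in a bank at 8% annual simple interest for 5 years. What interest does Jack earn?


Use the formula I = P x R x T / 100
P x R x T = 500 x 8 x 5 = 20000
I = 20000 / 100 = $200

$200


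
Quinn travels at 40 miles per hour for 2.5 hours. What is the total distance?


Use the formula: distance = speed x time
Speed = 40 mph, Time = 2.5 hours
40 x 2.5 = 100 miles

100 miles


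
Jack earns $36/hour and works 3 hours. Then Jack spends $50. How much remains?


Calculate earnings:
3 x $36 = $108
Subtract spending:
$108 - $50 = $58

$58


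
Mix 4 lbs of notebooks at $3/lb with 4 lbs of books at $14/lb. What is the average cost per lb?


Cost of notebooks:
4 x $3 = $12
Cost of books:
4 x $14 = $56
Total cost: $12 + $56 = $68
Total weight: 8 lbs
Average: $68 / 8 = $8.50/lb

$8.50/lb


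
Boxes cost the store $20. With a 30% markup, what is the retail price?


Calculate the markup amount:
30% of $20 = $6
Add to cost:
$20 + $6 = $26

$26


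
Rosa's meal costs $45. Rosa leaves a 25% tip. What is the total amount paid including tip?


Calculate the tip:
25% of $45 = $11.25
Add tip to meal cost:
$45 + $11.25 = $56.25

$56.25


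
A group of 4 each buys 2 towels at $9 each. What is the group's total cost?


Cost per person:
2 x $9 = $18
Group total:
4 x $18 = $72

$72


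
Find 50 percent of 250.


Convert percentage to decimal:
50% = 0.5
Multiply:
250 x 0.5 = 125

125


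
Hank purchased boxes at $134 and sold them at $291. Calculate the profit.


Selling price = $291
Cost price = $134
Profit = selling price - cost price:
Profit = $291 - $134 = $157

$157


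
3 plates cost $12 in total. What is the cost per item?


Total cost: $12
Number of items: 3
Unit price: $12 / 3 = $4

$4


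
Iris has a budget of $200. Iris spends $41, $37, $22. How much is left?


Add up expenses:
$41 + $37 + $22 = $100
Subtract from budget:
$200 - $100 = $100

$100


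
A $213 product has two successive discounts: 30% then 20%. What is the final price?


First discount:
30% of $213 = $63.90
Price after first discount:
$213 - $63.90 = $149.10
Second discount:
20% of $149.10 = $29.82
Final price:
$149.10 - $29.82 = $119.28

$119.28


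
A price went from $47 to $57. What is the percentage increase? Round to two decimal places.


Find the absolute change:
|57 - 47| = 10
Divide by original and multiply by 100:
10 / 47 x 100 = 21.2765...% ≈ 21.28%

21.28%


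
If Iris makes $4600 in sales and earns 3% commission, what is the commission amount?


Convert rate to decimal:
3% = 0.03
Multiply by sales:
$4600 x 0.03 = $138

$138


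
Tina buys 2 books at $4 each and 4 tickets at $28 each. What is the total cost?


Cost of books:
2 x $4 = $8
Cost of tickets:
4 x $28 = $112
Add both:
$8 + $112 = $120

$120


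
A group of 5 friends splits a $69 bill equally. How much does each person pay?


Total bill: $69
Number of people: 5
Each pays: $69 / 5 = $13.80

$13.80


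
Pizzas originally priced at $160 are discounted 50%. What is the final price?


Calculate the discount amount:
50% of $160 = $80
Subtract from original:
$160 - $80 = $80

$80


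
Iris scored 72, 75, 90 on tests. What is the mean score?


Add the scores:
72 + 75 + 90 = 237
Divide by the number of tests:
237 / 3 = 79

79


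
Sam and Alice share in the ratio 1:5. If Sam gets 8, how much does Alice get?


Find the multiplier:
8 / 1 = 8
Apply to Alice's share:
5 x 8 = 40

40


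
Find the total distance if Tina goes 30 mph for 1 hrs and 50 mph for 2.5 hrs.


Leg 1 distance:
30 x 1 = 30 miles
Leg 2 distance:
50 x 2.5 = 125 miles
Total distance:
30 + 125 = 155 miles

155 miles


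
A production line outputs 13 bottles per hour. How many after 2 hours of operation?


Production rate: 13 bottles per hour
Time: 2 hours
Total: 13 x 2 = 26 bottles

26 bottles


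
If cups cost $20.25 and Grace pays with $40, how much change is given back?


Start with the amount paid:
$40
Subtract the price:
$40 - $20.25 = $19.75

$19.75


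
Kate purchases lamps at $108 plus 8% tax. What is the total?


Calculate the tax:
8% of $108 = $8.64
Add tax to price:
$108 + $8.64 = $116.64

$116.64


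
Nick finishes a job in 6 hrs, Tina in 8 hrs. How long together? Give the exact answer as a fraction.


Nick's rate: 1/6 of the job per hour
Tina's rate: 1/8 of the job per hour
Combined rate: 1/6 + 1/8 = 7/24 per hour
Time = 1 / (7/24) = 24/7 hours (≈ 3.43 hours)

24/7 hours


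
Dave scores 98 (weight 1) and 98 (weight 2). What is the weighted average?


Weighted sum:
1 x 98 + 2 x 98 = 294
Total weight:
1 + 2 = 3
Weighted average:
294 / 3 = 98

98


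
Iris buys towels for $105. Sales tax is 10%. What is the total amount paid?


Calculate the tax:
10% of $105 = $10.50
Add tax to price:
$105 + $10.50 = $115.50

$115.50


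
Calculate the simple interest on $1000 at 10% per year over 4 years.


Use the formula I = P x R x T / 100
P x R x T = 1000 x 10 x 4 = 40000
I = 40000 / 100 = $400

$400


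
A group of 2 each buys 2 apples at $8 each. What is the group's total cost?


Cost per person:
2 x $8 = $16
Group total:
2 x $16 = $32

$32


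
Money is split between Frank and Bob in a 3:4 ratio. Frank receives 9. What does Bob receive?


Find the multiplier:
9 / 3 = 3
Apply to Bob's share:
4 x 3 = 12

12


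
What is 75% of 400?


Convert percentage to decimal:
75% = 0.75
Multiply:
400 x 0.75 = 300

300


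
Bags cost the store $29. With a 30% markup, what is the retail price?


Calculate the markup amount:
30% of $29 = $8.70
Add to cost:
$29 + $8.70 = $37.70

$37.70


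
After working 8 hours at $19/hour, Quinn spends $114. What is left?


Calculate earnings:
8 x $19 = $152
Subtract spending:
$152 - $114 = $38

$38


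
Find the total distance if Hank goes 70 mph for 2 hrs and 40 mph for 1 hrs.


Leg 1 distance:
70 x 2 = 140 miles
Leg 2 distance:
40 x 1 = 40 miles
Total distance:
140 + 40 = 180 miles

180 miles


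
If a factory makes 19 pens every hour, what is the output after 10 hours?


Production rate: 19 pens per hour
Time: 10 hours
Total: 19 x 10 = 190 pens

190 pens


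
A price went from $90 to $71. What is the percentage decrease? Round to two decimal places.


Find the absolute change:
|71 - 90| = 19
Divide by original and multiply by 100:
19 / 90 x 100 = 21.1111...% ≈ 21.11%

21.11%


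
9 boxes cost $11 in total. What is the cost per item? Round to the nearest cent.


Total cost: $11
Number of items: 9
Unit price: $11 / 9 = $1.2222... ≈ $1.22

$1.22


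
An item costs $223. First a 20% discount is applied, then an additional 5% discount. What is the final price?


First discount:
20% of $223 = $44.60
Price after first discount:
$223 - $44.60 = $178.40
Second discount:
5% of $178.40 = $8.92
Final price:
$178.40 - $8.92 = $169.48

$169.48


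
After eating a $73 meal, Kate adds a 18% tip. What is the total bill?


Calculate the tip:
18% of $73 = $13.14
Add tip to meal cost:
$73 + $13.14 = $86.14

$86.14


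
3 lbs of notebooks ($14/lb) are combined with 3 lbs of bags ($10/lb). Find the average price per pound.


Cost of notebooks:
3 x $14 = $42
Cost of bags:
3 x $10 = $30
Total cost: $42 + $30 = $72
Total weight: 6 lbs
Average: $72 / 6 = $12/lb

$12/lb


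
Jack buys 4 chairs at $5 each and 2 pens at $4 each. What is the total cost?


Cost of chairs:
4 x $5 = $20
Cost of pens:
2 x $4 = $8
Add both:
$20 + $8 = $28

$28


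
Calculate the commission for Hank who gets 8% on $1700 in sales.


Convert rate to decimal:
8% = 0.08
Multiply by sales:
$1700 x 0.08 = $136

$136


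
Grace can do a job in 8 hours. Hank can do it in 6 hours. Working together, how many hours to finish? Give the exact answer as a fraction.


Grace's rate: 1/8 of the job per hour
Hank's rate: 1/6 of the job per hour
Combined rate: 1/8 + 1/6 = 7/24 per hour
Time = 1 / (7/24) = 24/7 hours (≈ 3.43 hours)

24/7 hours


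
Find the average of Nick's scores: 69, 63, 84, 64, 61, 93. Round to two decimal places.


Add the scores:
69 + 63 + 84 + 64 + 61 + 93 = 434
Divide by the number of tests:
434 / 6 = 72.3333... ≈ 72.33

72.33


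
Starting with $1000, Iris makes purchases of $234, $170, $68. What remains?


Add up expenses:
$234 + $170 + $68 = $472
Subtract from budget:
$1000 - $472 = $528

$528


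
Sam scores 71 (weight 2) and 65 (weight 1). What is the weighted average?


Weighted sum:
2 x 71 + 1 x 65 = 207
Total weight:
2 + 1 = 3
Weighted average:
207 / 3 = 69

69


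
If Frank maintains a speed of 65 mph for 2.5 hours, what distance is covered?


Use the formula: distance = speed x time
Speed = 65 mph, Time = 2.5 hours
65 x 2.5 = 162.5 miles

162.5 miles


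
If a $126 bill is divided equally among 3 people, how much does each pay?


Total bill: $126
Number of people: 3
Each pays: $126 / 3 = $42

$42


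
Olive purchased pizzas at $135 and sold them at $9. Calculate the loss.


Selling price = $9
Cost price = $135
Loss = cost price - selling price:
Loss = $135 - $9 = $126

$126


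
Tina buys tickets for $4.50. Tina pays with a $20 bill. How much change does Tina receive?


Start with the amount paid:
$20
Subtract the price:
$20 - $4.50 = $15.50

$15.50


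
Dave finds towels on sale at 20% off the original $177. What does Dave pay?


Calculate the discount amount:
20% of $177 = $35.40
Subtract from original:
$177 - $35.40 = $141.60

$141.60


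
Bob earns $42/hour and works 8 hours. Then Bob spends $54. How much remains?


Calculate earnings:
8 x $42 = $336
Subtract spending:
$336 - $54 = $282

$282


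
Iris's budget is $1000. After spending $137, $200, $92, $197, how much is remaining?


Add up expenses:
$137 + $200 + $92 + $197 = $626
Subtract from budget:
$1000 - $626 = $374

$374


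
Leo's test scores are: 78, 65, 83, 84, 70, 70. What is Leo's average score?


Add the scores:
78 + 65 + 83 + 84 + 70 + 70 = 450
Divide by the number of tests:
450 / 6 = 75

75


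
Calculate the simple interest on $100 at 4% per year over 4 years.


Use the formula I = P x R x T / 100
P x R x T = 100 x 4 x 4 = 1600
I = 1600 / 100 = $16

$16


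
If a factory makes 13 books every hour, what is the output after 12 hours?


Production rate: 13 books per hour
Time: 12 hours
Total: 13 x 12 = 156 books

156 books


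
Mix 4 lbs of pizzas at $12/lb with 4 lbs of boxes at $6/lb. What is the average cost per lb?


Cost of pizzas:
4 x $12 = $48
Cost of boxes:
4 x $6 = $24
Total cost: $48 + $24 = $72
Total weight: 8 lbs
Average: $72 / 8 = $9/lb

$9/lb
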